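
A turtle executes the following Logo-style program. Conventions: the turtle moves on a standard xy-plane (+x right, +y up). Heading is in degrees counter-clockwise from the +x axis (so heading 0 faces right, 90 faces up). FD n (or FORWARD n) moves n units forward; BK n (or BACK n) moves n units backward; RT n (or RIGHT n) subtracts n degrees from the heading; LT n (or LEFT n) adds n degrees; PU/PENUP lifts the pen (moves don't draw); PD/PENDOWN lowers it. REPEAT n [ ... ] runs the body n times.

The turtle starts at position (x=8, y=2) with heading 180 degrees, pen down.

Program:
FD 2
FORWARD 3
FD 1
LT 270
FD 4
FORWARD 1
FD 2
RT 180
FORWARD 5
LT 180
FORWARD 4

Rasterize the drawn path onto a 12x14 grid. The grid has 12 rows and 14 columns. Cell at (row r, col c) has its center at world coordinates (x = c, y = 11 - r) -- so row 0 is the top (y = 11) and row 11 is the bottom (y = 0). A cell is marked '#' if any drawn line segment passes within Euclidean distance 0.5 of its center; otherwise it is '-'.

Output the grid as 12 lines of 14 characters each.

Segment 0: (8,2) -> (6,2)
Segment 1: (6,2) -> (3,2)
Segment 2: (3,2) -> (2,2)
Segment 3: (2,2) -> (2,6)
Segment 4: (2,6) -> (2,7)
Segment 5: (2,7) -> (2,9)
Segment 6: (2,9) -> (2,4)
Segment 7: (2,4) -> (2,8)

Answer: --------------
--------------
--#-----------
--#-----------
--#-----------
--#-----------
--#-----------
--#-----------
--#-----------
--#######-----
--------------
--------------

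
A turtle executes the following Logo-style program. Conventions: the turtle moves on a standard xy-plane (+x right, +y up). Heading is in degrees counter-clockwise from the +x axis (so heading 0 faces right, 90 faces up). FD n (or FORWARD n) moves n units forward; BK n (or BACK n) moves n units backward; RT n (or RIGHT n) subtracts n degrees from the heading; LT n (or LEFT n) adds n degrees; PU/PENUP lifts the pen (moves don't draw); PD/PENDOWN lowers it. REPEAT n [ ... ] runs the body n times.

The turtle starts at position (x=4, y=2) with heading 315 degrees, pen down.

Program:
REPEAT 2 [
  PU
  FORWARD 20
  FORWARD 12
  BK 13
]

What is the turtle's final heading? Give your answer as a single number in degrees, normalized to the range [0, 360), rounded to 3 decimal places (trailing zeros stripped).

Answer: 315

Derivation:
Executing turtle program step by step:
Start: pos=(4,2), heading=315, pen down
REPEAT 2 [
  -- iteration 1/2 --
  PU: pen up
  FD 20: (4,2) -> (18.142,-12.142) [heading=315, move]
  FD 12: (18.142,-12.142) -> (26.627,-20.627) [heading=315, move]
  BK 13: (26.627,-20.627) -> (17.435,-11.435) [heading=315, move]
  -- iteration 2/2 --
  PU: pen up
  FD 20: (17.435,-11.435) -> (31.577,-25.577) [heading=315, move]
  FD 12: (31.577,-25.577) -> (40.062,-34.062) [heading=315, move]
  BK 13: (40.062,-34.062) -> (30.87,-24.87) [heading=315, move]
]
Final: pos=(30.87,-24.87), heading=315, 0 segment(s) drawn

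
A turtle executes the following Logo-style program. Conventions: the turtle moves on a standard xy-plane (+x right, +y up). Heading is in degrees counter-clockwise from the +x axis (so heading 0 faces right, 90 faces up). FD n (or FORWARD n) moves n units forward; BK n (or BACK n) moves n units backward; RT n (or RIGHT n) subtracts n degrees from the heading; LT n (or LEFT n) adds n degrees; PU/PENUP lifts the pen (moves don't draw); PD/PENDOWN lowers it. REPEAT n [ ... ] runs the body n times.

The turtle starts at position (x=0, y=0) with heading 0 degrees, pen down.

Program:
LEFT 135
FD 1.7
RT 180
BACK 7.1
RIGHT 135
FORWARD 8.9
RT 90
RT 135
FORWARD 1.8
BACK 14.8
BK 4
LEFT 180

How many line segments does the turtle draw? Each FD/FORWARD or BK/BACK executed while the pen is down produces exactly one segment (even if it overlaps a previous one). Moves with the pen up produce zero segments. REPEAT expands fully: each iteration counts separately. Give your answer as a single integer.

Answer: 6

Derivation:
Executing turtle program step by step:
Start: pos=(0,0), heading=0, pen down
LT 135: heading 0 -> 135
FD 1.7: (0,0) -> (-1.202,1.202) [heading=135, draw]
RT 180: heading 135 -> 315
BK 7.1: (-1.202,1.202) -> (-6.223,6.223) [heading=315, draw]
RT 135: heading 315 -> 180
FD 8.9: (-6.223,6.223) -> (-15.123,6.223) [heading=180, draw]
RT 90: heading 180 -> 90
RT 135: heading 90 -> 315
FD 1.8: (-15.123,6.223) -> (-13.85,4.95) [heading=315, draw]
BK 14.8: (-13.85,4.95) -> (-24.315,15.415) [heading=315, draw]
BK 4: (-24.315,15.415) -> (-27.143,18.243) [heading=315, draw]
LT 180: heading 315 -> 135
Final: pos=(-27.143,18.243), heading=135, 6 segment(s) drawn
Segments drawn: 6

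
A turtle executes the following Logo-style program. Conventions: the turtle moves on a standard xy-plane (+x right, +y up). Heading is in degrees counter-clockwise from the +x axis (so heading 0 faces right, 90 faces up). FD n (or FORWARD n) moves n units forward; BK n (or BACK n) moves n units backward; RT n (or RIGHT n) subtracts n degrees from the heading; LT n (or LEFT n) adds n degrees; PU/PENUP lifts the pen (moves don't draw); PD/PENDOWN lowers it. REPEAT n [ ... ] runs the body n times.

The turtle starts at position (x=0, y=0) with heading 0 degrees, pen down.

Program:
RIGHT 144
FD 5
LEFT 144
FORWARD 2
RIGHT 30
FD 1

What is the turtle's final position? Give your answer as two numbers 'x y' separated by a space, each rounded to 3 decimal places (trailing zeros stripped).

Executing turtle program step by step:
Start: pos=(0,0), heading=0, pen down
RT 144: heading 0 -> 216
FD 5: (0,0) -> (-4.045,-2.939) [heading=216, draw]
LT 144: heading 216 -> 0
FD 2: (-4.045,-2.939) -> (-2.045,-2.939) [heading=0, draw]
RT 30: heading 0 -> 330
FD 1: (-2.045,-2.939) -> (-1.179,-3.439) [heading=330, draw]
Final: pos=(-1.179,-3.439), heading=330, 3 segment(s) drawn

Answer: -1.179 -3.439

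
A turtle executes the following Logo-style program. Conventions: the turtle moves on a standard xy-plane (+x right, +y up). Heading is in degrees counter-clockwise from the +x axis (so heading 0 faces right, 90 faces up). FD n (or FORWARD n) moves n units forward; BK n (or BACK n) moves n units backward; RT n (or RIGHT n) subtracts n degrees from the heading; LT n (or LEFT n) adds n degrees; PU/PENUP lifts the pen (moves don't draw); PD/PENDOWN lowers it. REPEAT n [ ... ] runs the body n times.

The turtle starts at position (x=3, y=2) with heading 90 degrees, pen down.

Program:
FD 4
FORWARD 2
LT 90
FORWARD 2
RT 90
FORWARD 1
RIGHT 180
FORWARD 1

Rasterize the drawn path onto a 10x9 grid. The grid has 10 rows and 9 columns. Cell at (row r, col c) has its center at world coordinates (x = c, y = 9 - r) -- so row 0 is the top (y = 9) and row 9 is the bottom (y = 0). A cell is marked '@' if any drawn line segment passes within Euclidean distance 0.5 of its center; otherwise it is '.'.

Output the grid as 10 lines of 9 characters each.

Segment 0: (3,2) -> (3,6)
Segment 1: (3,6) -> (3,8)
Segment 2: (3,8) -> (1,8)
Segment 3: (1,8) -> (1,9)
Segment 4: (1,9) -> (1,8)

Answer: .@.......
.@@@.....
...@.....
...@.....
...@.....
...@.....
...@.....
...@.....
.........
.........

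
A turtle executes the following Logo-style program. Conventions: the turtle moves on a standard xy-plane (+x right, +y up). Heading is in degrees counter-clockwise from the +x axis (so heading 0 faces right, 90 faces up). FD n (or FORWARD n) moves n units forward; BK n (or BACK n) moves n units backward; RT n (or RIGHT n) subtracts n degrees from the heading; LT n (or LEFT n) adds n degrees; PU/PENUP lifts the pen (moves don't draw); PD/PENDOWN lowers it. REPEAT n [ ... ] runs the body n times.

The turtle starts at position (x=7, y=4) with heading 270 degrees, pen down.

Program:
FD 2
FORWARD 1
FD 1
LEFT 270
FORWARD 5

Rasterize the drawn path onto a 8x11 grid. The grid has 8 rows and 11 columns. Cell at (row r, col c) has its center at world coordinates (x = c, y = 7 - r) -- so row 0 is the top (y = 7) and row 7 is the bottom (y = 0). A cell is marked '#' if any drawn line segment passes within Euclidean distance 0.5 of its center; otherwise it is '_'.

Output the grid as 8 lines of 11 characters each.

Answer: ___________
___________
___________
_______#___
_______#___
_______#___
_______#___
__######___

Derivation:
Segment 0: (7,4) -> (7,2)
Segment 1: (7,2) -> (7,1)
Segment 2: (7,1) -> (7,0)
Segment 3: (7,0) -> (2,0)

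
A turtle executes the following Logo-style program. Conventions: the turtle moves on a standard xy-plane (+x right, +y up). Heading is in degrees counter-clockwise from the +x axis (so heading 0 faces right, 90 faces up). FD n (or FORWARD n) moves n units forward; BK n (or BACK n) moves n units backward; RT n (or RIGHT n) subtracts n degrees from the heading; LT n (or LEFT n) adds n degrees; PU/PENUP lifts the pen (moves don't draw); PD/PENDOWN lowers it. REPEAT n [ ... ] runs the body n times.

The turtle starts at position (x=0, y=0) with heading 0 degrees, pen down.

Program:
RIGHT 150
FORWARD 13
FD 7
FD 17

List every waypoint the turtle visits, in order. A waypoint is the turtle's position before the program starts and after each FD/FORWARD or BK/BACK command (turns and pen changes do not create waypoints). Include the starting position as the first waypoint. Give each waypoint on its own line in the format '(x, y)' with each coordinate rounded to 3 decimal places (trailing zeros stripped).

Executing turtle program step by step:
Start: pos=(0,0), heading=0, pen down
RT 150: heading 0 -> 210
FD 13: (0,0) -> (-11.258,-6.5) [heading=210, draw]
FD 7: (-11.258,-6.5) -> (-17.321,-10) [heading=210, draw]
FD 17: (-17.321,-10) -> (-32.043,-18.5) [heading=210, draw]
Final: pos=(-32.043,-18.5), heading=210, 3 segment(s) drawn
Waypoints (4 total):
(0, 0)
(-11.258, -6.5)
(-17.321, -10)
(-32.043, -18.5)

Answer: (0, 0)
(-11.258, -6.5)
(-17.321, -10)
(-32.043, -18.5)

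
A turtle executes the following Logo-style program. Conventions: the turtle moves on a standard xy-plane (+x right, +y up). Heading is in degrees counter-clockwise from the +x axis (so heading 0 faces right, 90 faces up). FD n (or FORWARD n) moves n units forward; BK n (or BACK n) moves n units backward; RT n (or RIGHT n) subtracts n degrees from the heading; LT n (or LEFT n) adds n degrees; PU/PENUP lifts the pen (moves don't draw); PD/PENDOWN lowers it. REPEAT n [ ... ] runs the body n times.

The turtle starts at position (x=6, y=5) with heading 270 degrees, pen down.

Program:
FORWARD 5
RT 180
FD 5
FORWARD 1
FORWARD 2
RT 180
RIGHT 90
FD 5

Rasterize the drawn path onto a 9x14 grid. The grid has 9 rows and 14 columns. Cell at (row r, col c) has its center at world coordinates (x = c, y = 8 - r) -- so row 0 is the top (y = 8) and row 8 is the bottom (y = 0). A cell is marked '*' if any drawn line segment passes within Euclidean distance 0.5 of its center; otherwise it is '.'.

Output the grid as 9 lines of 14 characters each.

Segment 0: (6,5) -> (6,0)
Segment 1: (6,0) -> (6,5)
Segment 2: (6,5) -> (6,6)
Segment 3: (6,6) -> (6,8)
Segment 4: (6,8) -> (1,8)

Answer: .******.......
......*.......
......*.......
......*.......
......*.......
......*.......
......*.......
......*.......
......*.......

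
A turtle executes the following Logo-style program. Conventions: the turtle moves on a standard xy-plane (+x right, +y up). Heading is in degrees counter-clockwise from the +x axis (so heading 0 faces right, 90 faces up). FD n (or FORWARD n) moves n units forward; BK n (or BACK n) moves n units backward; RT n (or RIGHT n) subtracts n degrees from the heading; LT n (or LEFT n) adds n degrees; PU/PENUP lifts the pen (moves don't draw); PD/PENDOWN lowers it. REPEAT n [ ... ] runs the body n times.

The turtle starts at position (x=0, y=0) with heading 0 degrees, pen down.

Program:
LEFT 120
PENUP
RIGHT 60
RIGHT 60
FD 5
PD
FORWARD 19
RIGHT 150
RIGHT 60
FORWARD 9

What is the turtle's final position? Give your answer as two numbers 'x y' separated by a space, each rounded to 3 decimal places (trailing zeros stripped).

Executing turtle program step by step:
Start: pos=(0,0), heading=0, pen down
LT 120: heading 0 -> 120
PU: pen up
RT 60: heading 120 -> 60
RT 60: heading 60 -> 0
FD 5: (0,0) -> (5,0) [heading=0, move]
PD: pen down
FD 19: (5,0) -> (24,0) [heading=0, draw]
RT 150: heading 0 -> 210
RT 60: heading 210 -> 150
FD 9: (24,0) -> (16.206,4.5) [heading=150, draw]
Final: pos=(16.206,4.5), heading=150, 2 segment(s) drawn

Answer: 16.206 4.5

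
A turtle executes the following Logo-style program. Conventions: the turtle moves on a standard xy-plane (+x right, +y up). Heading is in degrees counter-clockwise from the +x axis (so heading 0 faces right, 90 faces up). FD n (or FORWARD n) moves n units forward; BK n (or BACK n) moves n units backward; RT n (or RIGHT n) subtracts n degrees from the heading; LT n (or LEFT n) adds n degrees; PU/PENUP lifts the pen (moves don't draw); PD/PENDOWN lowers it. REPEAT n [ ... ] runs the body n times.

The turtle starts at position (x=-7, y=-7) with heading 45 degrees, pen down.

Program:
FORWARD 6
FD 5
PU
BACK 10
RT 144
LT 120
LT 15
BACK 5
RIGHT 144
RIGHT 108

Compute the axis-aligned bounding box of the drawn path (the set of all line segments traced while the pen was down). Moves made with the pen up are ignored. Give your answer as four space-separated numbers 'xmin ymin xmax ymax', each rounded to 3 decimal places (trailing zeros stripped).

Answer: -7 -7 0.778 0.778

Derivation:
Executing turtle program step by step:
Start: pos=(-7,-7), heading=45, pen down
FD 6: (-7,-7) -> (-2.757,-2.757) [heading=45, draw]
FD 5: (-2.757,-2.757) -> (0.778,0.778) [heading=45, draw]
PU: pen up
BK 10: (0.778,0.778) -> (-6.293,-6.293) [heading=45, move]
RT 144: heading 45 -> 261
LT 120: heading 261 -> 21
LT 15: heading 21 -> 36
BK 5: (-6.293,-6.293) -> (-10.338,-9.232) [heading=36, move]
RT 144: heading 36 -> 252
RT 108: heading 252 -> 144
Final: pos=(-10.338,-9.232), heading=144, 2 segment(s) drawn

Segment endpoints: x in {-7, -2.757, 0.778}, y in {-7, -2.757, 0.778}
xmin=-7, ymin=-7, xmax=0.778, ymax=0.778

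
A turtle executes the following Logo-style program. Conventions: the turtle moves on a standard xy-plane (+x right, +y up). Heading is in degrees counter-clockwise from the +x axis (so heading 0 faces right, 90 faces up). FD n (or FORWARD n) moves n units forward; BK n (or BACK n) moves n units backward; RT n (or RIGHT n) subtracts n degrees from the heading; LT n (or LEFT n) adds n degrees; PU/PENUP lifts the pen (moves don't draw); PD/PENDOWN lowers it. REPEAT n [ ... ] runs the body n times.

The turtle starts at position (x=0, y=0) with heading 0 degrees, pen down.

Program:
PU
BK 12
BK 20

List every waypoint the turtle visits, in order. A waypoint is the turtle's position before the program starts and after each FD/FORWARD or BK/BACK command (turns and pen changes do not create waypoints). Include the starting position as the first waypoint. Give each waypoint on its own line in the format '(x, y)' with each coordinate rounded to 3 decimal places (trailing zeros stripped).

Answer: (0, 0)
(-12, 0)
(-32, 0)

Derivation:
Executing turtle program step by step:
Start: pos=(0,0), heading=0, pen down
PU: pen up
BK 12: (0,0) -> (-12,0) [heading=0, move]
BK 20: (-12,0) -> (-32,0) [heading=0, move]
Final: pos=(-32,0), heading=0, 0 segment(s) drawn
Waypoints (3 total):
(0, 0)
(-12, 0)
(-32, 0)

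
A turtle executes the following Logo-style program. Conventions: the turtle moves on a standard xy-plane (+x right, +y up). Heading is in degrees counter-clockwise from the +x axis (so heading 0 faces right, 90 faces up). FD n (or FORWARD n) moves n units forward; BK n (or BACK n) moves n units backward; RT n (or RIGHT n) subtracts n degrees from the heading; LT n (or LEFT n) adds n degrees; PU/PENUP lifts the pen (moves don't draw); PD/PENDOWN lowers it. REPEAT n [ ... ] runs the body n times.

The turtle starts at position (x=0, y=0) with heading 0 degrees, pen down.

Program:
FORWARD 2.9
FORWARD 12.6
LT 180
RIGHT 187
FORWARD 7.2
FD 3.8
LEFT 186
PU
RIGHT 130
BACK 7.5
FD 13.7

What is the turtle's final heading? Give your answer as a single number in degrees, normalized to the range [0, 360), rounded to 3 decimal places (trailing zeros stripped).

Executing turtle program step by step:
Start: pos=(0,0), heading=0, pen down
FD 2.9: (0,0) -> (2.9,0) [heading=0, draw]
FD 12.6: (2.9,0) -> (15.5,0) [heading=0, draw]
LT 180: heading 0 -> 180
RT 187: heading 180 -> 353
FD 7.2: (15.5,0) -> (22.646,-0.877) [heading=353, draw]
FD 3.8: (22.646,-0.877) -> (26.418,-1.341) [heading=353, draw]
LT 186: heading 353 -> 179
PU: pen up
RT 130: heading 179 -> 49
BK 7.5: (26.418,-1.341) -> (21.498,-7.001) [heading=49, move]
FD 13.7: (21.498,-7.001) -> (30.486,3.339) [heading=49, move]
Final: pos=(30.486,3.339), heading=49, 4 segment(s) drawn

Answer: 49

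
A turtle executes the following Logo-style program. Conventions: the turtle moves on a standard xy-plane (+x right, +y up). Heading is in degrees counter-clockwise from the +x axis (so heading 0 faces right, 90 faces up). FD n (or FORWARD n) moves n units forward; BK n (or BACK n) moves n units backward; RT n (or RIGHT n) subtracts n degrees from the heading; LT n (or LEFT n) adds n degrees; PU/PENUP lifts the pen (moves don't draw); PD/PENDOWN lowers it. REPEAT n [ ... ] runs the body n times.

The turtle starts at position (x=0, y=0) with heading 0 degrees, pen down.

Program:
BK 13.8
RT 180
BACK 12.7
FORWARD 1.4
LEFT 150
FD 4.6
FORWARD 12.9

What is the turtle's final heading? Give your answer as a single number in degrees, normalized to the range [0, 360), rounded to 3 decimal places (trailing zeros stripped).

Executing turtle program step by step:
Start: pos=(0,0), heading=0, pen down
BK 13.8: (0,0) -> (-13.8,0) [heading=0, draw]
RT 180: heading 0 -> 180
BK 12.7: (-13.8,0) -> (-1.1,0) [heading=180, draw]
FD 1.4: (-1.1,0) -> (-2.5,0) [heading=180, draw]
LT 150: heading 180 -> 330
FD 4.6: (-2.5,0) -> (1.484,-2.3) [heading=330, draw]
FD 12.9: (1.484,-2.3) -> (12.655,-8.75) [heading=330, draw]
Final: pos=(12.655,-8.75), heading=330, 5 segment(s) drawn

Answer: 330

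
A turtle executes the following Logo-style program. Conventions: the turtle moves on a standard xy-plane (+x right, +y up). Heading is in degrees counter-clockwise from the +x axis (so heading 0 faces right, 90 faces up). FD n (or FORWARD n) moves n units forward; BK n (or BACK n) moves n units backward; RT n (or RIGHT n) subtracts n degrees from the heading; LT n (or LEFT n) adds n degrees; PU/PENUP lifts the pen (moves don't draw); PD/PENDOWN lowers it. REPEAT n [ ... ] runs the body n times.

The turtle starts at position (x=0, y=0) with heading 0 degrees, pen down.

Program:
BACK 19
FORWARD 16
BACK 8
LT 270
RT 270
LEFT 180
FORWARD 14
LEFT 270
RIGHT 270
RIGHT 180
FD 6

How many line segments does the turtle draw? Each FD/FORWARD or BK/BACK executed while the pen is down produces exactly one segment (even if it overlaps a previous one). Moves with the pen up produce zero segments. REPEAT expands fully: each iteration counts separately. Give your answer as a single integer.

Answer: 5

Derivation:
Executing turtle program step by step:
Start: pos=(0,0), heading=0, pen down
BK 19: (0,0) -> (-19,0) [heading=0, draw]
FD 16: (-19,0) -> (-3,0) [heading=0, draw]
BK 8: (-3,0) -> (-11,0) [heading=0, draw]
LT 270: heading 0 -> 270
RT 270: heading 270 -> 0
LT 180: heading 0 -> 180
FD 14: (-11,0) -> (-25,0) [heading=180, draw]
LT 270: heading 180 -> 90
RT 270: heading 90 -> 180
RT 180: heading 180 -> 0
FD 6: (-25,0) -> (-19,0) [heading=0, draw]
Final: pos=(-19,0), heading=0, 5 segment(s) drawn
Segments drawn: 5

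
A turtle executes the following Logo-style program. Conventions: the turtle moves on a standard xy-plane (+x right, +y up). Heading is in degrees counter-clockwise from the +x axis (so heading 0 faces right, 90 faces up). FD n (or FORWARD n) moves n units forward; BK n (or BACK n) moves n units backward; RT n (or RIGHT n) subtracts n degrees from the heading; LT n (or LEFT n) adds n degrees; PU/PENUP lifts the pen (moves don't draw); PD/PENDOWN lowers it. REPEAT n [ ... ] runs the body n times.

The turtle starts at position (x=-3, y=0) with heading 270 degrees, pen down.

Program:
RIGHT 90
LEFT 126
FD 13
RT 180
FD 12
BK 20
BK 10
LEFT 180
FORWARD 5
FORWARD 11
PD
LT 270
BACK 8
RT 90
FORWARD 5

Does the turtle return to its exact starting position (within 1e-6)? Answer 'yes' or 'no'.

Answer: no

Derivation:
Executing turtle program step by step:
Start: pos=(-3,0), heading=270, pen down
RT 90: heading 270 -> 180
LT 126: heading 180 -> 306
FD 13: (-3,0) -> (4.641,-10.517) [heading=306, draw]
RT 180: heading 306 -> 126
FD 12: (4.641,-10.517) -> (-2.412,-0.809) [heading=126, draw]
BK 20: (-2.412,-0.809) -> (9.343,-16.989) [heading=126, draw]
BK 10: (9.343,-16.989) -> (15.221,-25.08) [heading=126, draw]
LT 180: heading 126 -> 306
FD 5: (15.221,-25.08) -> (18.16,-29.125) [heading=306, draw]
FD 11: (18.16,-29.125) -> (24.626,-38.024) [heading=306, draw]
PD: pen down
LT 270: heading 306 -> 216
BK 8: (24.626,-38.024) -> (31.098,-33.322) [heading=216, draw]
RT 90: heading 216 -> 126
FD 5: (31.098,-33.322) -> (28.159,-29.276) [heading=126, draw]
Final: pos=(28.159,-29.276), heading=126, 8 segment(s) drawn

Start position: (-3, 0)
Final position: (28.159, -29.276)
Distance = 42.755; >= 1e-6 -> NOT closed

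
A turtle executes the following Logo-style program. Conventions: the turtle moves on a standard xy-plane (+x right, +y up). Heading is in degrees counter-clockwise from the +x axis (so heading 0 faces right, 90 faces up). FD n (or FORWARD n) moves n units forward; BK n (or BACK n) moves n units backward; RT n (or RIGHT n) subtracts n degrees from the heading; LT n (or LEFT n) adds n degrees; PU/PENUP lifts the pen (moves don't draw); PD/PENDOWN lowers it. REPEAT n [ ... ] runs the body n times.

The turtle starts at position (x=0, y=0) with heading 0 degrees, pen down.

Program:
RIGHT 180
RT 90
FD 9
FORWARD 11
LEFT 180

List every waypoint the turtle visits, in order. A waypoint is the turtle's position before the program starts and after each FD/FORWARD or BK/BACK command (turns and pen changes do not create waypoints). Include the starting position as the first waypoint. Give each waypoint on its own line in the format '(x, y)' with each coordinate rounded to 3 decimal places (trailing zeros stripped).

Executing turtle program step by step:
Start: pos=(0,0), heading=0, pen down
RT 180: heading 0 -> 180
RT 90: heading 180 -> 90
FD 9: (0,0) -> (0,9) [heading=90, draw]
FD 11: (0,9) -> (0,20) [heading=90, draw]
LT 180: heading 90 -> 270
Final: pos=(0,20), heading=270, 2 segment(s) drawn
Waypoints (3 total):
(0, 0)
(0, 9)
(0, 20)

Answer: (0, 0)
(0, 9)
(0, 20)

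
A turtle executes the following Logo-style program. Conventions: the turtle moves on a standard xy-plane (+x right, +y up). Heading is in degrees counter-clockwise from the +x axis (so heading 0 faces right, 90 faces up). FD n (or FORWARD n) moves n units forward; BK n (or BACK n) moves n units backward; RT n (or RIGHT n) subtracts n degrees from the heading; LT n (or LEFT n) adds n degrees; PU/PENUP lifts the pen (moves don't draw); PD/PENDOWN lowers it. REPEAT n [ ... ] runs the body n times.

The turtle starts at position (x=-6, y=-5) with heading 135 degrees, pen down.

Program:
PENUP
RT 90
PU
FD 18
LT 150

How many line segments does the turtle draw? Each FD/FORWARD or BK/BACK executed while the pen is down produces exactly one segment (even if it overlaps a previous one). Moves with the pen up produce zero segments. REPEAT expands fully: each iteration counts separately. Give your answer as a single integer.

Answer: 0

Derivation:
Executing turtle program step by step:
Start: pos=(-6,-5), heading=135, pen down
PU: pen up
RT 90: heading 135 -> 45
PU: pen up
FD 18: (-6,-5) -> (6.728,7.728) [heading=45, move]
LT 150: heading 45 -> 195
Final: pos=(6.728,7.728), heading=195, 0 segment(s) drawn
Segments drawn: 0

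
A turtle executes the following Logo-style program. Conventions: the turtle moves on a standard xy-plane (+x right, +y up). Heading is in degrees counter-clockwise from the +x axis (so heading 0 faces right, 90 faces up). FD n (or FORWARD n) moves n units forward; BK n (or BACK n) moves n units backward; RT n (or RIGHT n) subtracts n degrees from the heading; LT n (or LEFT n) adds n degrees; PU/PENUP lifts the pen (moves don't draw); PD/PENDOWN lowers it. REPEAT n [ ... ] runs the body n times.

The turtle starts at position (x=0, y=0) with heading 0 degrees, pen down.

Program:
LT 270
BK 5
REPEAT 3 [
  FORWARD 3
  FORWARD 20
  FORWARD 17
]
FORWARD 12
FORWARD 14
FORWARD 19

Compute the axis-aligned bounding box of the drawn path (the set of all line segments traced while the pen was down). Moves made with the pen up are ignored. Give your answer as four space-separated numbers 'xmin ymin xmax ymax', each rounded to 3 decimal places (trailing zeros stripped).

Answer: 0 -160 0 5

Derivation:
Executing turtle program step by step:
Start: pos=(0,0), heading=0, pen down
LT 270: heading 0 -> 270
BK 5: (0,0) -> (0,5) [heading=270, draw]
REPEAT 3 [
  -- iteration 1/3 --
  FD 3: (0,5) -> (0,2) [heading=270, draw]
  FD 20: (0,2) -> (0,-18) [heading=270, draw]
  FD 17: (0,-18) -> (0,-35) [heading=270, draw]
  -- iteration 2/3 --
  FD 3: (0,-35) -> (0,-38) [heading=270, draw]
  FD 20: (0,-38) -> (0,-58) [heading=270, draw]
  FD 17: (0,-58) -> (0,-75) [heading=270, draw]
  -- iteration 3/3 --
  FD 3: (0,-75) -> (0,-78) [heading=270, draw]
  FD 20: (0,-78) -> (0,-98) [heading=270, draw]
  FD 17: (0,-98) -> (0,-115) [heading=270, draw]
]
FD 12: (0,-115) -> (0,-127) [heading=270, draw]
FD 14: (0,-127) -> (0,-141) [heading=270, draw]
FD 19: (0,-141) -> (0,-160) [heading=270, draw]
Final: pos=(0,-160), heading=270, 13 segment(s) drawn

Segment endpoints: x in {0, 0, 0, 0, 0, 0, 0, 0, 0, 0, 0, 0, 0, 0}, y in {-160, -141, -127, -115, -98, -78, -75, -58, -38, -35, -18, 0, 2, 5}
xmin=0, ymin=-160, xmax=0, ymax=5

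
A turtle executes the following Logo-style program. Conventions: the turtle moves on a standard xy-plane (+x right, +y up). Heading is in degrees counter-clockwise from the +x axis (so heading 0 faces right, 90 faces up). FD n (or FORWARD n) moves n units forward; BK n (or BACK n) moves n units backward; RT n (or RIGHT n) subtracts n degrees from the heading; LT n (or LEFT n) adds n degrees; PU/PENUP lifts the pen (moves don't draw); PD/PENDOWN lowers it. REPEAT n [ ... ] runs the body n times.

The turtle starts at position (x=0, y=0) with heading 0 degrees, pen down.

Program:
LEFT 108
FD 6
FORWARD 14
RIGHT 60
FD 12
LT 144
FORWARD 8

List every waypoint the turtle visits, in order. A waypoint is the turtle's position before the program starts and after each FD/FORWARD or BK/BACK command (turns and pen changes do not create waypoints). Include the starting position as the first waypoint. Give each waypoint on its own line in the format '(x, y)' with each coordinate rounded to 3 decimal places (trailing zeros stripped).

Answer: (0, 0)
(-1.854, 5.706)
(-6.18, 19.021)
(1.849, 27.939)
(-5.976, 26.276)

Derivation:
Executing turtle program step by step:
Start: pos=(0,0), heading=0, pen down
LT 108: heading 0 -> 108
FD 6: (0,0) -> (-1.854,5.706) [heading=108, draw]
FD 14: (-1.854,5.706) -> (-6.18,19.021) [heading=108, draw]
RT 60: heading 108 -> 48
FD 12: (-6.18,19.021) -> (1.849,27.939) [heading=48, draw]
LT 144: heading 48 -> 192
FD 8: (1.849,27.939) -> (-5.976,26.276) [heading=192, draw]
Final: pos=(-5.976,26.276), heading=192, 4 segment(s) drawn
Waypoints (5 total):
(0, 0)
(-1.854, 5.706)
(-6.18, 19.021)
(1.849, 27.939)
(-5.976, 26.276)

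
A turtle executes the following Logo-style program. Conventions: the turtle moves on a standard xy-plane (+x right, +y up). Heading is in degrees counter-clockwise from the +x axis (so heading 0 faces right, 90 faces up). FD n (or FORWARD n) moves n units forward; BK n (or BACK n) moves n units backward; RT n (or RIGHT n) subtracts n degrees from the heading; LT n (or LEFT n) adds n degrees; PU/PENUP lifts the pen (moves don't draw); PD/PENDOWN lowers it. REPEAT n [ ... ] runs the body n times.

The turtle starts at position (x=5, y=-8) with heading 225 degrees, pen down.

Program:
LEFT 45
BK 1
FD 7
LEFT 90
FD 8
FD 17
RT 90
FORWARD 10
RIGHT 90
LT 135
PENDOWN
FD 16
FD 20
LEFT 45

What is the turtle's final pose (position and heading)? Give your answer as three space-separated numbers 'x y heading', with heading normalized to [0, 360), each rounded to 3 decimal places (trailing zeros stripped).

Answer: 55.456 -49.456 0

Derivation:
Executing turtle program step by step:
Start: pos=(5,-8), heading=225, pen down
LT 45: heading 225 -> 270
BK 1: (5,-8) -> (5,-7) [heading=270, draw]
FD 7: (5,-7) -> (5,-14) [heading=270, draw]
LT 90: heading 270 -> 0
FD 8: (5,-14) -> (13,-14) [heading=0, draw]
FD 17: (13,-14) -> (30,-14) [heading=0, draw]
RT 90: heading 0 -> 270
FD 10: (30,-14) -> (30,-24) [heading=270, draw]
RT 90: heading 270 -> 180
LT 135: heading 180 -> 315
PD: pen down
FD 16: (30,-24) -> (41.314,-35.314) [heading=315, draw]
FD 20: (41.314,-35.314) -> (55.456,-49.456) [heading=315, draw]
LT 45: heading 315 -> 0
Final: pos=(55.456,-49.456), heading=0, 7 segment(s) drawn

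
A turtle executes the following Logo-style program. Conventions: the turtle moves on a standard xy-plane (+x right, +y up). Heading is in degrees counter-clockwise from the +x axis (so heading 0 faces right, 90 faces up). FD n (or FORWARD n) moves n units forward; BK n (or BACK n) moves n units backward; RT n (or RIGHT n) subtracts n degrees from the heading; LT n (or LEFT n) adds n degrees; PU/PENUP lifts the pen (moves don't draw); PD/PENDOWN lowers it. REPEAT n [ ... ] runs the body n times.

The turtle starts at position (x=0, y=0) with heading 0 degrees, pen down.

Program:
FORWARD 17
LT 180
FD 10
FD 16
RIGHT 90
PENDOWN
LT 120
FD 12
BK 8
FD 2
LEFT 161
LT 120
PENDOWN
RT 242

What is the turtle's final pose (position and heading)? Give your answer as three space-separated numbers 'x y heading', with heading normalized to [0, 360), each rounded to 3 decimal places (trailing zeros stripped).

Executing turtle program step by step:
Start: pos=(0,0), heading=0, pen down
FD 17: (0,0) -> (17,0) [heading=0, draw]
LT 180: heading 0 -> 180
FD 10: (17,0) -> (7,0) [heading=180, draw]
FD 16: (7,0) -> (-9,0) [heading=180, draw]
RT 90: heading 180 -> 90
PD: pen down
LT 120: heading 90 -> 210
FD 12: (-9,0) -> (-19.392,-6) [heading=210, draw]
BK 8: (-19.392,-6) -> (-12.464,-2) [heading=210, draw]
FD 2: (-12.464,-2) -> (-14.196,-3) [heading=210, draw]
LT 161: heading 210 -> 11
LT 120: heading 11 -> 131
PD: pen down
RT 242: heading 131 -> 249
Final: pos=(-14.196,-3), heading=249, 6 segment(s) drawn

Answer: -14.196 -3 249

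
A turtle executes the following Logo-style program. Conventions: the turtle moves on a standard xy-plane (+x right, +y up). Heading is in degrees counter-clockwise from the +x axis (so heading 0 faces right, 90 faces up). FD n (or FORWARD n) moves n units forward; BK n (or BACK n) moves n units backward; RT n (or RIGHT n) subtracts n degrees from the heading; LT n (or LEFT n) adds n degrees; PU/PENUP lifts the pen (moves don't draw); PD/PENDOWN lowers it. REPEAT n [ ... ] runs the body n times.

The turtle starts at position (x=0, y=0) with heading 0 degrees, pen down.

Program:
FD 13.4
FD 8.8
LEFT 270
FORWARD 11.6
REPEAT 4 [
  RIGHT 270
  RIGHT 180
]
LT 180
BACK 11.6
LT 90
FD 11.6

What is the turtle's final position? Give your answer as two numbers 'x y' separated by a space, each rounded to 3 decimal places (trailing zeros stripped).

Answer: 10.6 -23.2

Derivation:
Executing turtle program step by step:
Start: pos=(0,0), heading=0, pen down
FD 13.4: (0,0) -> (13.4,0) [heading=0, draw]
FD 8.8: (13.4,0) -> (22.2,0) [heading=0, draw]
LT 270: heading 0 -> 270
FD 11.6: (22.2,0) -> (22.2,-11.6) [heading=270, draw]
REPEAT 4 [
  -- iteration 1/4 --
  RT 270: heading 270 -> 0
  RT 180: heading 0 -> 180
  -- iteration 2/4 --
  RT 270: heading 180 -> 270
  RT 180: heading 270 -> 90
  -- iteration 3/4 --
  RT 270: heading 90 -> 180
  RT 180: heading 180 -> 0
  -- iteration 4/4 --
  RT 270: heading 0 -> 90
  RT 180: heading 90 -> 270
]
LT 180: heading 270 -> 90
BK 11.6: (22.2,-11.6) -> (22.2,-23.2) [heading=90, draw]
LT 90: heading 90 -> 180
FD 11.6: (22.2,-23.2) -> (10.6,-23.2) [heading=180, draw]
Final: pos=(10.6,-23.2), heading=180, 5 segment(s) drawn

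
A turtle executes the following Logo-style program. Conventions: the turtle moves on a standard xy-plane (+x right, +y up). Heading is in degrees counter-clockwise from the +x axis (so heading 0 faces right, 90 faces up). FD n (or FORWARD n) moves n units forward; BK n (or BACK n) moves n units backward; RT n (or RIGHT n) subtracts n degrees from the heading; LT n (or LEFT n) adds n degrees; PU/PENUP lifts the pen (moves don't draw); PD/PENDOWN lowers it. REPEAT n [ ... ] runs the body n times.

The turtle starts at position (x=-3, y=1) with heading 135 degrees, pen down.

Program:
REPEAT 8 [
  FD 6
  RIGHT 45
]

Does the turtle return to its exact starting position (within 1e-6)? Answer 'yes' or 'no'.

Executing turtle program step by step:
Start: pos=(-3,1), heading=135, pen down
REPEAT 8 [
  -- iteration 1/8 --
  FD 6: (-3,1) -> (-7.243,5.243) [heading=135, draw]
  RT 45: heading 135 -> 90
  -- iteration 2/8 --
  FD 6: (-7.243,5.243) -> (-7.243,11.243) [heading=90, draw]
  RT 45: heading 90 -> 45
  -- iteration 3/8 --
  FD 6: (-7.243,11.243) -> (-3,15.485) [heading=45, draw]
  RT 45: heading 45 -> 0
  -- iteration 4/8 --
  FD 6: (-3,15.485) -> (3,15.485) [heading=0, draw]
  RT 45: heading 0 -> 315
  -- iteration 5/8 --
  FD 6: (3,15.485) -> (7.243,11.243) [heading=315, draw]
  RT 45: heading 315 -> 270
  -- iteration 6/8 --
  FD 6: (7.243,11.243) -> (7.243,5.243) [heading=270, draw]
  RT 45: heading 270 -> 225
  -- iteration 7/8 --
  FD 6: (7.243,5.243) -> (3,1) [heading=225, draw]
  RT 45: heading 225 -> 180
  -- iteration 8/8 --
  FD 6: (3,1) -> (-3,1) [heading=180, draw]
  RT 45: heading 180 -> 135
]
Final: pos=(-3,1), heading=135, 8 segment(s) drawn

Start position: (-3, 1)
Final position: (-3, 1)
Distance = 0; < 1e-6 -> CLOSED

Answer: yes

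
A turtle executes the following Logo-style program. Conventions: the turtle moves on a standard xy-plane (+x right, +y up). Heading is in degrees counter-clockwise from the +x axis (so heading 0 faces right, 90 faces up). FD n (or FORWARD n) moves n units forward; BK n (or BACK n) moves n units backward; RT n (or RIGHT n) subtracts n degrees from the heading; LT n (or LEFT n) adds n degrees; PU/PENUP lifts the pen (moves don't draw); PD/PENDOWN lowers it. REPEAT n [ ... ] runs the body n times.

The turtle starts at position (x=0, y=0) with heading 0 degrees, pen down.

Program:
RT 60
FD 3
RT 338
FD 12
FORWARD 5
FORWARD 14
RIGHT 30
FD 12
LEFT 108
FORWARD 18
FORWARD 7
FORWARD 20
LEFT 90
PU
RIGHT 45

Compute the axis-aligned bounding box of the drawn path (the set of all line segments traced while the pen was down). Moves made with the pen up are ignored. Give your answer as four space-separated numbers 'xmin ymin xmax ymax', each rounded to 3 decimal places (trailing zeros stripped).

Executing turtle program step by step:
Start: pos=(0,0), heading=0, pen down
RT 60: heading 0 -> 300
FD 3: (0,0) -> (1.5,-2.598) [heading=300, draw]
RT 338: heading 300 -> 322
FD 12: (1.5,-2.598) -> (10.956,-9.986) [heading=322, draw]
FD 5: (10.956,-9.986) -> (14.896,-13.064) [heading=322, draw]
FD 14: (14.896,-13.064) -> (25.928,-21.684) [heading=322, draw]
RT 30: heading 322 -> 292
FD 12: (25.928,-21.684) -> (30.424,-32.81) [heading=292, draw]
LT 108: heading 292 -> 40
FD 18: (30.424,-32.81) -> (44.212,-21.24) [heading=40, draw]
FD 7: (44.212,-21.24) -> (49.575,-16.74) [heading=40, draw]
FD 20: (49.575,-16.74) -> (64.896,-3.884) [heading=40, draw]
LT 90: heading 40 -> 130
PU: pen up
RT 45: heading 130 -> 85
Final: pos=(64.896,-3.884), heading=85, 8 segment(s) drawn

Segment endpoints: x in {0, 1.5, 10.956, 14.896, 25.928, 30.424, 44.212, 49.575, 64.896}, y in {-32.81, -21.684, -21.24, -16.74, -13.064, -9.986, -3.884, -2.598, 0}
xmin=0, ymin=-32.81, xmax=64.896, ymax=0

Answer: 0 -32.81 64.896 0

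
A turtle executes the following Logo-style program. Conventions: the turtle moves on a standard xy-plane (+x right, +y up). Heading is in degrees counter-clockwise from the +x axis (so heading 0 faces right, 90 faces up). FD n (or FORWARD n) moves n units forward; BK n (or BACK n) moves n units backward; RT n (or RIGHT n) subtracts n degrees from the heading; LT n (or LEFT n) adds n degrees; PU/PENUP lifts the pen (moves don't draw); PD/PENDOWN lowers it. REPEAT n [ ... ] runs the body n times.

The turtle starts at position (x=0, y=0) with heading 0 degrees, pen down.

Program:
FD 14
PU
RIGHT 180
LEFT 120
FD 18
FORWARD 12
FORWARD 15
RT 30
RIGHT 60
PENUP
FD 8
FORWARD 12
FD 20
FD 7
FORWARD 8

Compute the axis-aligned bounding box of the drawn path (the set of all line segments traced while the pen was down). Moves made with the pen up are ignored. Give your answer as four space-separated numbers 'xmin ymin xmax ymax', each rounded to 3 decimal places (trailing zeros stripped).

Executing turtle program step by step:
Start: pos=(0,0), heading=0, pen down
FD 14: (0,0) -> (14,0) [heading=0, draw]
PU: pen up
RT 180: heading 0 -> 180
LT 120: heading 180 -> 300
FD 18: (14,0) -> (23,-15.588) [heading=300, move]
FD 12: (23,-15.588) -> (29,-25.981) [heading=300, move]
FD 15: (29,-25.981) -> (36.5,-38.971) [heading=300, move]
RT 30: heading 300 -> 270
RT 60: heading 270 -> 210
PU: pen up
FD 8: (36.5,-38.971) -> (29.572,-42.971) [heading=210, move]
FD 12: (29.572,-42.971) -> (19.179,-48.971) [heading=210, move]
FD 20: (19.179,-48.971) -> (1.859,-58.971) [heading=210, move]
FD 7: (1.859,-58.971) -> (-4.203,-62.471) [heading=210, move]
FD 8: (-4.203,-62.471) -> (-11.131,-66.471) [heading=210, move]
Final: pos=(-11.131,-66.471), heading=210, 1 segment(s) drawn

Segment endpoints: x in {0, 14}, y in {0}
xmin=0, ymin=0, xmax=14, ymax=0

Answer: 0 0 14 0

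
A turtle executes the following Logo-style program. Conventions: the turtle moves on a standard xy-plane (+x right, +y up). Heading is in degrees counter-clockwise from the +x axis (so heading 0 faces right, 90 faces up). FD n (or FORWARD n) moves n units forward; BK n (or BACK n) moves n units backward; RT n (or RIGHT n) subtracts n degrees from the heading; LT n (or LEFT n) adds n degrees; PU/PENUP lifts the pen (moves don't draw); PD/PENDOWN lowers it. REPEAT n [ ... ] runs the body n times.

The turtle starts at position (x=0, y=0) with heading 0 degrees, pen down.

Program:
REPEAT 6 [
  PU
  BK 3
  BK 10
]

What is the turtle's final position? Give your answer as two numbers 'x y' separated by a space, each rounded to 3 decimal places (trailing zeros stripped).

Answer: -78 0

Derivation:
Executing turtle program step by step:
Start: pos=(0,0), heading=0, pen down
REPEAT 6 [
  -- iteration 1/6 --
  PU: pen up
  BK 3: (0,0) -> (-3,0) [heading=0, move]
  BK 10: (-3,0) -> (-13,0) [heading=0, move]
  -- iteration 2/6 --
  PU: pen up
  BK 3: (-13,0) -> (-16,0) [heading=0, move]
  BK 10: (-16,0) -> (-26,0) [heading=0, move]
  -- iteration 3/6 --
  PU: pen up
  BK 3: (-26,0) -> (-29,0) [heading=0, move]
  BK 10: (-29,0) -> (-39,0) [heading=0, move]
  -- iteration 4/6 --
  PU: pen up
  BK 3: (-39,0) -> (-42,0) [heading=0, move]
  BK 10: (-42,0) -> (-52,0) [heading=0, move]
  -- iteration 5/6 --
  PU: pen up
  BK 3: (-52,0) -> (-55,0) [heading=0, move]
  BK 10: (-55,0) -> (-65,0) [heading=0, move]
  -- iteration 6/6 --
  PU: pen up
  BK 3: (-65,0) -> (-68,0) [heading=0, move]
  BK 10: (-68,0) -> (-78,0) [heading=0, move]
]
Final: pos=(-78,0), heading=0, 0 segment(s) drawn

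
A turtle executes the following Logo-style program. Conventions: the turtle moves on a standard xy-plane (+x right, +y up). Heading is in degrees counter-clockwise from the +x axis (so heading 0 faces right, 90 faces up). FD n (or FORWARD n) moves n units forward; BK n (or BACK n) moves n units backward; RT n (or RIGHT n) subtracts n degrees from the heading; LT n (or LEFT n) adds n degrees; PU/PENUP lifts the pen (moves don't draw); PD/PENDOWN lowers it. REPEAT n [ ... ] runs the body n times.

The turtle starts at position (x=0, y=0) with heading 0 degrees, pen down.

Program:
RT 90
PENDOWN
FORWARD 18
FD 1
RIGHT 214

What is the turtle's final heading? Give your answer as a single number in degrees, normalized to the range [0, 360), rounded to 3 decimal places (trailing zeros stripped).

Answer: 56

Derivation:
Executing turtle program step by step:
Start: pos=(0,0), heading=0, pen down
RT 90: heading 0 -> 270
PD: pen down
FD 18: (0,0) -> (0,-18) [heading=270, draw]
FD 1: (0,-18) -> (0,-19) [heading=270, draw]
RT 214: heading 270 -> 56
Final: pos=(0,-19), heading=56, 2 segment(s) drawn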